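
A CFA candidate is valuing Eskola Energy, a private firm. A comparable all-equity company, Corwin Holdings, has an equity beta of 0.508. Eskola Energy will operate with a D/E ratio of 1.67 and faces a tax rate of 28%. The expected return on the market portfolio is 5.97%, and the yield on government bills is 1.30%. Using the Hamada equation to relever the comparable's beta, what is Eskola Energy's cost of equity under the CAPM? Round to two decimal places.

6.52%

β_L = β_U × [1 + (1 − t)(D/E)] = 0.508 × [1 + (1 − 0.28) × 1.67]
    = 0.508 × [1 + 0.72 × 1.67] = 0.508 × 2.2024 = 1.1188
MRP = 5.97% − 1.30% = 4.67%
E(R) = R_f + β_L × MRP = 1.30% + 1.1188 × 4.67% = 6.52%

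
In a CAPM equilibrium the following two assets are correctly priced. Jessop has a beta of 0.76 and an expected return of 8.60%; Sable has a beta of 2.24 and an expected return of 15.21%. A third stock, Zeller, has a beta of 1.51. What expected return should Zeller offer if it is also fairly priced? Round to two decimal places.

MRP (SML slope) = (15.21% − 8.60%) / (2.24 − 0.76) = 6.61% / 1.48 = 4.4662%
R_f (intercept) = 8.60% − 0.76 × 4.4662% = 5.2057%
E(R_Zeller) = R_f + β × MRP = 5.2057% + 1.51 × 4.4662% = 11.95%

11.95%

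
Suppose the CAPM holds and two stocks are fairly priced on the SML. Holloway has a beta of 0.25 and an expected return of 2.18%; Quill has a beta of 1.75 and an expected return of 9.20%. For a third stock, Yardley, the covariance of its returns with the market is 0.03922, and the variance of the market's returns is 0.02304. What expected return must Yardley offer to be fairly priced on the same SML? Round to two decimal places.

8.98%

MRP = (9.20% − 2.18%) / (1.75 − 0.25) = 4.6800%
R_f = 2.18% − 0.25 × 4.6800% = 1.0100%
β_Yardley = Cov / Var(R_m) = 0.03922 / 0.02304 = 1.7023
E(R_Yardley) = R_f + β × MRP = 1.0100% + 1.7023 × 4.6800% = 8.98%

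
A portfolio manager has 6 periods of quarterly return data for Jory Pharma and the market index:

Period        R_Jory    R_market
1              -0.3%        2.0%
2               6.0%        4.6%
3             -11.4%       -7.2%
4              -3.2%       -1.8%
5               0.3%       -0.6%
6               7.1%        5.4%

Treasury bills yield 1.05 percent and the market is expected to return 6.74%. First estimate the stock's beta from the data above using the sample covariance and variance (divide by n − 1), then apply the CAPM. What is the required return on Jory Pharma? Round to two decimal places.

9.08%

Mean R_i = (-0.3 + 6.0 − 11.4 − 3.2 + 0.3 + 7.1) / 6 = -0.2500%
Mean R_m = (2.0 + 4.6 − 7.2 − 1.8 − 0.6 + 5.4) / 6 = 0.4000%
Σ(R_i − R̄_i)(R_m − R̄_m) = 153.6000  ⇒  Cov = 153.6000 / 5 = 30.7200
Σ(R_m − R̄_m)² = 108.8000  ⇒  Var(R_m) = 108.8000 / 5 = 21.7600
β = Cov / Var(R_m) = 30.7200 / 21.7600 = 1.4118
MRP = 6.74% − 1.05% = 5.69%
E(R) = R_f + β × MRP = 1.05% + 1.4118 × 5.69% = 9.08%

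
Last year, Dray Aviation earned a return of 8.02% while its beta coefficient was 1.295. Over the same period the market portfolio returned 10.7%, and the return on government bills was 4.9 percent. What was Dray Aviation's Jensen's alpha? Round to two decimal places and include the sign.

-4.39%

Market excess return = 10.7% − 4.9% = 5.80%
CAPM benchmark = R_f + β(R_m − R_f) = 4.9% + 1.295 × 5.8% = 12.4110%
α = actual − benchmark = 8.02% − 12.4110% = -4.39%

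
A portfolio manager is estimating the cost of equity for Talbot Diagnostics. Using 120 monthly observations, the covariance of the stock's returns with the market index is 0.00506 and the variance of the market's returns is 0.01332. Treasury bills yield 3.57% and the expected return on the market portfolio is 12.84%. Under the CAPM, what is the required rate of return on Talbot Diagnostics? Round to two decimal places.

β = Cov(R_i, R_m) / Var(R_m) = 0.00506 / 0.01332 = 0.3799
MRP = 12.84% − 3.57% = 9.27%
E(R) = R_f + β × MRP = 3.57% + 0.3799 × 9.27% = 7.09%

7.09%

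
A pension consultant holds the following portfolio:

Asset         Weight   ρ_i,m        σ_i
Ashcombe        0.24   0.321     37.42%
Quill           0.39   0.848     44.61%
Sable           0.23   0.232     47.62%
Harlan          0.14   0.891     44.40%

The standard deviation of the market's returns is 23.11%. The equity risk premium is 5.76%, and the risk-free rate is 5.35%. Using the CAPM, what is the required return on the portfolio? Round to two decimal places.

β_Ashcombe = 0.321 × 37.42% / 23.11% = 0.5198
β_Quill = 0.848 × 44.61% / 23.11% = 1.6369
β_Sable = 0.232 × 47.62% / 23.11% = 0.4781
β_Harlan = 0.891 × 44.40% / 23.11% = 1.7118
β_P = Σ w_i β_i = 0.24×0.5198 + 0.39×1.6369 + 0.23×0.4781 + 0.14×1.7118 = 1.1128
E(R_P) = R_f + β_P × MRP = 5.35% + 1.1128 × 5.76% = 11.76%

11.76%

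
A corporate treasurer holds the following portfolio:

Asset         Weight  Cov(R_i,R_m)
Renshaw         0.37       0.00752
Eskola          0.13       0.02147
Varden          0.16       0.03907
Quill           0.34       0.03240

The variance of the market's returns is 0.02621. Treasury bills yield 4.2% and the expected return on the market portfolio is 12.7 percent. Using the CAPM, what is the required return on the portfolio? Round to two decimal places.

11.61%

β_Renshaw = 0.00752 / 0.02621 = 0.2869
β_Eskola = 0.02147 / 0.02621 = 0.8192
β_Varden = 0.03907 / 0.02621 = 1.4907
β_Quill = 0.03240 / 0.02621 = 1.2362
β_P = Σ w_i β_i = 0.37×0.2869 + 0.13×0.8192 + 0.16×1.4907 + 0.34×1.2362 = 0.8715
MRP = 12.7% − 4.2% = 8.50%
E(R_P) = R_f + β_P × MRP = 4.2% + 0.8715 × 8.5% = 11.61%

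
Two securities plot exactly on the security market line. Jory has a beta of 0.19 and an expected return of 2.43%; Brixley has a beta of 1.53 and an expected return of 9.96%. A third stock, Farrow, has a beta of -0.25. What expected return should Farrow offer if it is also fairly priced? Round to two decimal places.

-0.04%

MRP (SML slope) = (9.96% − 2.43%) / (1.53 − 0.19) = 7.53% / 1.34 = 5.6194%
R_f (intercept) = 2.43% − 0.19 × 5.6194% = 1.3623%
E(R_Farrow) = R_f + β × MRP = 1.3623% + -0.25 × 5.6194% = -0.04%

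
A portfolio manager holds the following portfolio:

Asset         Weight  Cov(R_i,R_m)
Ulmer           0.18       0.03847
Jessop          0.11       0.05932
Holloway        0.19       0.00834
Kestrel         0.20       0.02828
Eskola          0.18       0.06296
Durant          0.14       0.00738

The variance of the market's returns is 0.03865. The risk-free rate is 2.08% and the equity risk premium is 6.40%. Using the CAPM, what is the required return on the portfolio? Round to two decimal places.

β_Ulmer = 0.03847 / 0.03865 = 0.9953
β_Jessop = 0.05932 / 0.03865 = 1.5348
β_Holloway = 0.00834 / 0.03865 = 0.2158
β_Kestrel = 0.02828 / 0.03865 = 0.7317
β_Eskola = 0.06296 / 0.03865 = 1.6290
β_Durant = 0.00738 / 0.03865 = 0.1909
β_P = Σ w_i β_i = 0.18×0.9953 + 0.11×1.5348 + 0.19×0.2158 + 0.20×0.7317 + 0.18×1.6290 + 0.14×0.1909 = 0.8553
E(R_P) = R_f + β_P × MRP = 2.08% + 0.8553 × 6.40% = 7.55%

7.55%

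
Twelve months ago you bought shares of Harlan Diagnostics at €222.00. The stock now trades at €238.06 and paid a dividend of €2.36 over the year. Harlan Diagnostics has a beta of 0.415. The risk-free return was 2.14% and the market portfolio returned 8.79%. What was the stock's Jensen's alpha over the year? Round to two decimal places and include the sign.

Realised HPR = (P1 + D1 − P0) / P0 = (238.06 + 2.36 − 222.00) / 222.00 = 18.42 / 222.00 = 8.2973%
MRP = 8.79% − 2.14% = 6.65%
CAPM required = R_f + β·MRP = 2.14% + 0.415 × 6.65% = 4.89975%
α = realised − required = 8.2973% − 4.89975% = +3.40%

+3.40%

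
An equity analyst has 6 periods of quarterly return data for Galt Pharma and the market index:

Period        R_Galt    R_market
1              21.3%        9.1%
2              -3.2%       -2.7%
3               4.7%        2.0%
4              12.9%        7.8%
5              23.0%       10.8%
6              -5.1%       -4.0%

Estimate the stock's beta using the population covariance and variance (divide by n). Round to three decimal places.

1.885

Mean R_i = (21.3 − 3.2 + 4.7 + 12.9 + 23.0 − 5.1) / 6 = 8.9333%
Mean R_m = (9.1 − 2.7 + 2.0 + 7.8 + 10.8 − 4.0) / 6 = 3.8333%
Σ(R_i − R̄_i)(R_m − R̄_m) = 375.8233  ⇒  Cov = 375.8233 / 6 = 62.6372
Σ(R_m − R̄_m)² = 199.4133  ⇒  Var(R_m) = 199.4133 / 6 = 33.2356
β = Cov / Var(R_m) = 62.6372 / 33.2356 = 1.8846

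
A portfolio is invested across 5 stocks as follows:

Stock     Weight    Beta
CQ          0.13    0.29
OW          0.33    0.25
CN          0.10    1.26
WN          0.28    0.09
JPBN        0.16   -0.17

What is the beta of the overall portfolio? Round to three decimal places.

β_P = Σ w_i β_i = 0.13×0.29 + 0.33×0.25 + 0.10×1.26 + 0.28×0.09 + 0.16×-0.17 = 0.2442

0.244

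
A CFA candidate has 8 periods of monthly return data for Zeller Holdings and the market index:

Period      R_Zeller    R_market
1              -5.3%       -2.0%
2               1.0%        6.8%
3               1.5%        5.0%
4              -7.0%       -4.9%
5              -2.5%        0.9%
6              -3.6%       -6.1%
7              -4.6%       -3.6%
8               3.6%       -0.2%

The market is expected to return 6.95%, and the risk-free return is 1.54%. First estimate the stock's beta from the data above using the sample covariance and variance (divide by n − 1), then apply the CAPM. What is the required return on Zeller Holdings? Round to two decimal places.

4.68%

Mean R_i = (-5.3 + 1.0 + 1.5 − 7.0 − 2.5 − 3.6 − 4.6 + 3.6) / 8 = -2.1125%
Mean R_m = (-2.0 + 6.8 + 5.0 − 4.9 + 0.9 − 6.1 − 3.6 − 0.2) / 8 = -0.5125%
Σ(R_i − R̄_i)(R_m − R̄_m) = 86.0888  ⇒  Cov = 86.0888 / 7 = 12.2984
Σ(R_m − R̄_m)² = 148.1688  ⇒  Var(R_m) = 148.1688 / 7 = 21.1670
β = Cov / Var(R_m) = 12.2984 / 21.1670 = 0.5810
MRP = 6.95% − 1.54% = 5.41%
E(R) = R_f + β × MRP = 1.54% + 0.5810 × 5.41% = 4.68%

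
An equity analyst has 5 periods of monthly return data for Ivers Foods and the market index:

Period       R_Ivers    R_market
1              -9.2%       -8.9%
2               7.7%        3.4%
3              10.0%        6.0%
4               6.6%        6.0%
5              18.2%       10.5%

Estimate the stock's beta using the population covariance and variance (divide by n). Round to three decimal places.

Mean R_i = (-9.2 + 7.7 + 10.0 + 6.6 + 18.2) / 5 = 6.6600%
Mean R_m = (-8.9 + 3.4 + 6.0 + 6.0 + 10.5) / 5 = 3.4000%
Σ(R_i − R̄_i)(R_m − R̄_m) = 285.5400  ⇒  Cov = 285.5400 / 5 = 57.1080
Σ(R_m − R̄_m)² = 215.2200  ⇒  Var(R_m) = 215.2200 / 5 = 43.0440
β = Cov / Var(R_m) = 57.1080 / 43.0440 = 1.3267

1.327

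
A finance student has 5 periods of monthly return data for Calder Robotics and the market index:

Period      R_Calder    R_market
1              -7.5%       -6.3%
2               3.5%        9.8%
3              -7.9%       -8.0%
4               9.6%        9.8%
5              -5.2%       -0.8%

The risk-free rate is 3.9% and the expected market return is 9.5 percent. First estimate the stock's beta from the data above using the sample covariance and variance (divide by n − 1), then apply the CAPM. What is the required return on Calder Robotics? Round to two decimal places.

Mean R_i = (-7.5 + 3.5 − 7.9 + 9.6 − 5.2) / 5 = -1.5000%
Mean R_m = (-6.3 + 9.8 − 8.0 + 9.8 − 0.8) / 5 = 0.9000%
Σ(R_i − R̄_i)(R_m − R̄_m) = 249.7400  ⇒  Cov = 249.7400 / 4 = 62.4350
Σ(R_m − R̄_m)² = 292.3600  ⇒  Var(R_m) = 292.3600 / 4 = 73.0900
β = Cov / Var(R_m) = 62.4350 / 73.0900 = 0.8542
MRP = 9.5% − 3.9% = 5.60%
E(R) = R_f + β × MRP = 3.9% + 0.8542 × 5.6% = 8.68%

8.68%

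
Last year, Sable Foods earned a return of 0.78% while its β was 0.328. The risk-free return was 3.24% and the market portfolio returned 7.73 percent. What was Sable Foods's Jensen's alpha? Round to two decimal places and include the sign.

-3.93%

Market excess return = 7.73% − 3.24% = 4.49%
CAPM benchmark = R_f + β(R_m − R_f) = 3.24% + 0.328 × 4.49% = 4.71272%
α = actual − benchmark = 0.78% − 4.71272% = -3.93%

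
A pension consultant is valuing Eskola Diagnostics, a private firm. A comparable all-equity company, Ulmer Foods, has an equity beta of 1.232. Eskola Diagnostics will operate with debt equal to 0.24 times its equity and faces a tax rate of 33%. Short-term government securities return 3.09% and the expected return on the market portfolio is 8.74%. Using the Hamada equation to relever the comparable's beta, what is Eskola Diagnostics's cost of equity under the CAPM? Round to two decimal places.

β_L = β_U × [1 + (1 − t)(D/E)] = 1.232 × [1 + (1 − 0.33) × 0.24]
    = 1.232 × [1 + 0.67 × 0.24] = 1.232 × 1.1608 = 1.4301
MRP = 8.74% − 3.09% = 5.65%
E(R) = R_f + β_L × MRP = 3.09% + 1.4301 × 5.65% = 11.17%

11.17%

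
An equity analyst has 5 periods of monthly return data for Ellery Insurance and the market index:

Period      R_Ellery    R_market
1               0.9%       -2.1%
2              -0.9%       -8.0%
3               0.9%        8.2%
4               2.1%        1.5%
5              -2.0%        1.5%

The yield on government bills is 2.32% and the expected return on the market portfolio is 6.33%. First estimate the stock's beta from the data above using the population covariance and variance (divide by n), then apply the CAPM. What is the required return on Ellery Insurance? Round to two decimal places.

2.68%

Mean R_i = (0.9 − 0.9 + 0.9 + 2.1 − 2.0) / 5 = 0.2000%
Mean R_m = (-2.1 − 8.0 + 8.2 + 1.5 + 1.5) / 5 = 0.2200%
Σ(R_i − R̄_i)(R_m − R̄_m) = 12.6200  ⇒  Cov = 12.6200 / 5 = 2.5240
Σ(R_m − R̄_m)² = 139.9080  ⇒  Var(R_m) = 139.9080 / 5 = 27.9816
β = Cov / Var(R_m) = 2.5240 / 27.9816 = 0.0902
MRP = 6.33% − 2.32% = 4.01%
E(R) = R_f + β × MRP = 2.32% + 0.0902 × 4.01% = 2.68%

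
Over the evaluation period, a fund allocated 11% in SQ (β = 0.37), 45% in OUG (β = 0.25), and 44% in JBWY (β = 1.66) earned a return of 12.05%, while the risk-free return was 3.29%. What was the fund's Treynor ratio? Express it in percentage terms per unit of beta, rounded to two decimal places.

9.91%

β_P = 0.11×0.37 + 0.45×0.25 + 0.44×1.66 = 0.8836
Treynor = (R_P − R_f) / β_P = (12.05% − 3.29%) / 0.8836 = 8.76% / 0.8836 = 9.91%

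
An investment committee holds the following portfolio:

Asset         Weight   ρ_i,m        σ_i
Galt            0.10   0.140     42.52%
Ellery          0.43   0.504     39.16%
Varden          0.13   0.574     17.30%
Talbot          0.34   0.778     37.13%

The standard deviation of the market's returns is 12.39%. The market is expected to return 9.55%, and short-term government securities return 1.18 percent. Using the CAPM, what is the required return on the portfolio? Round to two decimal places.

14.82%

β_Galt = 0.140 × 42.52% / 12.39% = 0.4805
β_Ellery = 0.504 × 39.16% / 12.39% = 1.5929
β_Varden = 0.574 × 17.30% / 12.39% = 0.8015
β_Talbot = 0.778 × 37.13% / 12.39% = 2.3315
β_P = Σ w_i β_i = 0.10×0.4805 + 0.43×1.5929 + 0.13×0.8015 + 0.34×2.3315 = 1.6299
MRP = 9.55% − 1.18% = 8.37%
E(R_P) = R_f + β_P × MRP = 1.18% + 1.6299 × 8.37% = 14.82%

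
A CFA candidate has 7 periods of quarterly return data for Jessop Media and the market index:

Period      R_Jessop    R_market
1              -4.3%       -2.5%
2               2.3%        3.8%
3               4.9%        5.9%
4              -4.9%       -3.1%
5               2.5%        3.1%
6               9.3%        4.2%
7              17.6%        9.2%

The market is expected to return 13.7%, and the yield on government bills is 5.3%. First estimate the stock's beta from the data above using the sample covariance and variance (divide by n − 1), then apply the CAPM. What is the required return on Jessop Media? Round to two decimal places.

19.14%

Mean R_i = (-4.3 + 2.3 + 4.9 − 4.9 + 2.5 + 9.3 + 17.6) / 7 = 3.9143%
Mean R_m = (-2.5 + 3.8 + 5.9 − 3.1 + 3.1 + 4.2 + 9.2) / 7 = 2.9429%
Σ(R_i − R̄_i)(R_m − R̄_m) = 191.6857  ⇒  Cov = 191.6857 / 6 = 31.9476
Σ(R_m − R̄_m)² = 116.3771  ⇒  Var(R_m) = 116.3771 / 6 = 19.3962
β = Cov / Var(R_m) = 31.9476 / 19.3962 = 1.6471
MRP = 13.7% − 5.3% = 8.40%
E(R) = R_f + β × MRP = 5.3% + 1.6471 × 8.4% = 19.14%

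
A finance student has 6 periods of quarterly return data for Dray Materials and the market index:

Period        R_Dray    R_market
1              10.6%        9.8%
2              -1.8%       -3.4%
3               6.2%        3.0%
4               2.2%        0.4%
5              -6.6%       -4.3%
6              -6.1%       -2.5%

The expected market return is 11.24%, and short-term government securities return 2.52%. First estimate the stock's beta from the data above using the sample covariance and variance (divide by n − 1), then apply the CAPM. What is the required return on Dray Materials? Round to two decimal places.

13.16%

Mean R_i = (10.6 − 1.8 + 6.2 + 2.2 − 6.6 − 6.1) / 6 = 0.7500%
Mean R_m = (9.8 − 3.4 + 3.0 + 0.4 − 4.3 − 2.5) / 6 = 0.5000%
Σ(R_i − R̄_i)(R_m − R̄_m) = 170.8600  ⇒  Cov = 170.8600 / 5 = 34.1720
Σ(R_m − R̄_m)² = 140.0000  ⇒  Var(R_m) = 140.0000 / 5 = 28.0000
β = Cov / Var(R_m) = 34.1720 / 28.0000 = 1.2204
MRP = 11.24% − 2.52% = 8.72%
E(R) = R_f + β × MRP = 2.52% + 1.2204 × 8.72% = 13.16%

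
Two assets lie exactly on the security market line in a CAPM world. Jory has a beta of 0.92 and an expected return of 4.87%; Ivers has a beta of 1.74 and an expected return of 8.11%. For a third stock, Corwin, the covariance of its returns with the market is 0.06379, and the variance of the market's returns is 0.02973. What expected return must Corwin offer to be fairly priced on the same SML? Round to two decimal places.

MRP = (8.11% − 4.87%) / (1.74 − 0.92) = 3.9512%
R_f = 4.87% − 0.92 × 3.9512% = 1.2349%
β_Corwin = Cov / Var(R_m) = 0.06379 / 0.02973 = 2.1456
E(R_Corwin) = R_f + β × MRP = 1.2349% + 2.1456 × 3.9512% = 9.71%

9.71%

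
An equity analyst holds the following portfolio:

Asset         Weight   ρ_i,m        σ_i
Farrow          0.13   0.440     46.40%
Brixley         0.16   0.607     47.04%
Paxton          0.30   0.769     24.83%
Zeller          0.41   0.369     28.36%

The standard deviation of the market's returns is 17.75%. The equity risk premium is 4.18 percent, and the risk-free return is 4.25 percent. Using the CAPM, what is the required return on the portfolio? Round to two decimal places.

8.31%

β_Farrow = 0.440 × 46.40% / 17.75% = 1.1502
β_Brixley = 0.607 × 47.04% / 17.75% = 1.6086
β_Paxton = 0.769 × 24.83% / 17.75% = 1.0757
β_Zeller = 0.369 × 28.36% / 17.75% = 0.5896
β_P = Σ w_i β_i = 0.13×1.1502 + 0.16×1.6086 + 0.30×1.0757 + 0.41×0.5896 = 0.9713
E(R_P) = R_f + β_P × MRP = 4.25% + 0.9713 × 4.18% = 8.31%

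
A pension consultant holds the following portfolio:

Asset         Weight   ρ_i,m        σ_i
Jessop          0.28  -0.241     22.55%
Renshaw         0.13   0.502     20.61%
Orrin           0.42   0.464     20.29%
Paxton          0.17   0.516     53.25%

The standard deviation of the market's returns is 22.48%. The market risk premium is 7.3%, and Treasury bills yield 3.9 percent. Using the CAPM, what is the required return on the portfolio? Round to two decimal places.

6.64%

β_Jessop = -0.241 × 22.55% / 22.48% = -0.2418
β_Renshaw = 0.502 × 20.61% / 22.48% = 0.4602
β_Orrin = 0.464 × 20.29% / 22.48% = 0.4188
β_Paxton = 0.516 × 53.25% / 22.48% = 1.2223
β_P = Σ w_i β_i = 0.28×-0.2418 + 0.13×0.4602 + 0.42×0.4188 + 0.17×1.2223 = 0.3758
E(R_P) = R_f + β_P × MRP = 3.9% + 0.3758 × 7.3% = 6.64%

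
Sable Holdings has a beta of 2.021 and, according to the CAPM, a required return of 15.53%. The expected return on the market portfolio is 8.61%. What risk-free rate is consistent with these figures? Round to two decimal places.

1.83%

E(R) = R_f + β(E(R_m) − R_f) = R_f(1 − β) + β·E(R_m)
15.53% = R_f × (1 − 2.021) + 2.021 × 8.61%
15.53% = R_f × -1.021 + 17.40081%
R_f = (15.53% − 17.40081%) / -1.021 = 1.83%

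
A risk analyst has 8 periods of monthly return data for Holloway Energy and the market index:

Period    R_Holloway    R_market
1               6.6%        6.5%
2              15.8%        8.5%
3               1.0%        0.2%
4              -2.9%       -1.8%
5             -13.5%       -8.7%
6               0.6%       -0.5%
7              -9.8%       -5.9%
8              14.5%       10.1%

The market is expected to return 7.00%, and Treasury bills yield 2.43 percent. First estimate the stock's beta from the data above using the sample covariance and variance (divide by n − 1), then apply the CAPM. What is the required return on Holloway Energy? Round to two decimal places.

9.41%

Mean R_i = (6.6 + 15.8 + 1.0 − 2.9 − 13.5 + 0.6 − 9.8 + 14.5) / 8 = 1.5375%
Mean R_m = (6.5 + 8.5 + 0.2 − 1.8 − 8.7 − 0.5 − 5.9 + 10.1) / 8 = 1.0500%
Σ(R_i − R̄_i)(R_m − R̄_m) = 491.1250  ⇒  Cov = 491.1250 / 7 = 70.1607
Σ(R_m − R̄_m)² = 321.7200  ⇒  Var(R_m) = 321.7200 / 7 = 45.9600
β = Cov / Var(R_m) = 70.1607 / 45.9600 = 1.5266
MRP = 7.00% − 2.43% = 4.57%
E(R) = R_f + β × MRP = 2.43% + 1.5266 × 4.57% = 9.41%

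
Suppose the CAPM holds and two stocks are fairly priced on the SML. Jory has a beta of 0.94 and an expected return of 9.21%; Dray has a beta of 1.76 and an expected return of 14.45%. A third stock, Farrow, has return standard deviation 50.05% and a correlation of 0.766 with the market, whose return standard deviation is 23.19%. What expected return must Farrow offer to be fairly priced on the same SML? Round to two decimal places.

13.77%

MRP = (14.45% − 9.21%) / (1.76 − 0.94) = 6.3902%
R_f = 9.21% − 0.94 × 6.3902% = 3.2032%
β_Farrow = ρ·σ_i/σ_m = 0.766 × 50.05 / 23.19 = 1.6532
E(R_Farrow) = R_f + β × MRP = 3.2032% + 1.6532 × 6.3902% = 13.77%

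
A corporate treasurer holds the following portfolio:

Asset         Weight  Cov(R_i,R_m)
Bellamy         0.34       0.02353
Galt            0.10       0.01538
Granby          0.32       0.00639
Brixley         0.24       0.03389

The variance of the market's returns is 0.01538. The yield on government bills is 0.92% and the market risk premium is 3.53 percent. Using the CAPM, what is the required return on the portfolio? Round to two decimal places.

5.45%

β_Bellamy = 0.02353 / 0.01538 = 1.5299
β_Galt = 0.01538 / 0.01538 = 1.0000
β_Granby = 0.00639 / 0.01538 = 0.4155
β_Brixley = 0.03389 / 0.01538 = 2.2035
β_P = Σ w_i β_i = 0.34×1.5299 + 0.10×1.0000 + 0.32×0.4155 + 0.24×2.2035 = 1.2820
E(R_P) = R_f + β_P × MRP = 0.92% + 1.2820 × 3.53% = 5.45%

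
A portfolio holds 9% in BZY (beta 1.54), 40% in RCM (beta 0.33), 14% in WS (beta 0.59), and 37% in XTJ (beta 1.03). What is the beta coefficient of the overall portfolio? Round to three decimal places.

0.734

β_P = Σ w_i β_i = 0.09×1.54 + 0.40×0.33 + 0.14×0.59 + 0.37×1.03 = 0.7343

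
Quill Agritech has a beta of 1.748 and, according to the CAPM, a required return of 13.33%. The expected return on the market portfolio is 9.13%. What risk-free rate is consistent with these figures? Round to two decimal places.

3.52%

E(R) = R_f + β(E(R_m) − R_f) = R_f(1 − β) + β·E(R_m)
13.33% = R_f × (1 − 1.748) + 1.748 × 9.13%
13.33% = R_f × -0.748 + 15.95924%
R_f = (13.33% − 15.95924%) / -0.748 = 3.52%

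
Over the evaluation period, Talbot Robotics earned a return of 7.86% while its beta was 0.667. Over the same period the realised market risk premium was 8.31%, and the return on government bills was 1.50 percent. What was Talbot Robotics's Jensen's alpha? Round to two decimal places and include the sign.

+0.82%

CAPM benchmark = R_f + β(R_m − R_f) = 1.50% + 0.667 × 8.31% = 7.04277%
α = actual − benchmark = 7.86% − 7.04277% = +0.82%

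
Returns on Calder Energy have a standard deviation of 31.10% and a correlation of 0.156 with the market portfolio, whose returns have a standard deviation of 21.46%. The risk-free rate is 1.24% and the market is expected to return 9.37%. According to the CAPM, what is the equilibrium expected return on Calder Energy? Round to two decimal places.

3.08%

β = ρ × σ_i / σ_m = 0.156 × 31.10% / 21.46% = 0.2261
MRP = 9.37% − 1.24% = 8.13%
E(R) = 1.24% + 0.2261 × 8.13% = 3.08%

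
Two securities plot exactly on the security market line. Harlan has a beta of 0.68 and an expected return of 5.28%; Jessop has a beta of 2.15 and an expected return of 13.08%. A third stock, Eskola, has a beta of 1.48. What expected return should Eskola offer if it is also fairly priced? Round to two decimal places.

9.52%

MRP (SML slope) = (13.08% − 5.28%) / (2.15 − 0.68) = 7.80% / 1.47 = 5.3061%
R_f (intercept) = 5.28% − 0.68 × 5.3061% = 1.6719%
E(R_Eskola) = R_f + β × MRP = 1.6719% + 1.48 × 5.3061% = 9.52%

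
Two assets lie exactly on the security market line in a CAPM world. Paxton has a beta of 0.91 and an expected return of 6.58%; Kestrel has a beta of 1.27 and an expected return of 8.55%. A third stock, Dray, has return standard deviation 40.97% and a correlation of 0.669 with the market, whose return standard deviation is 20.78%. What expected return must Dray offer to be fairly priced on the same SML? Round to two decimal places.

8.82%

MRP = (8.55% − 6.58%) / (1.27 − 0.91) = 5.4722%
R_f = 6.58% − 0.91 × 5.4722% = 1.6003%
β_Dray = ρ·σ_i/σ_m = 0.669 × 40.97 / 20.78 = 1.3190
E(R_Dray) = R_f + β × MRP = 1.6003% + 1.3190 × 5.4722% = 8.82%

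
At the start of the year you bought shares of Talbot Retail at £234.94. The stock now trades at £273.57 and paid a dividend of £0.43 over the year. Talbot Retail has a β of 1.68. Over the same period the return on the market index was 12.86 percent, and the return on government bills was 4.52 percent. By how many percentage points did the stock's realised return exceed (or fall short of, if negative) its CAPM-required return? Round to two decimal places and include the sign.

Realised HPR = (P1 + D1 − P0) / P0 = (273.57 + 0.43 − 234.94) / 234.94 = 39.06 / 234.94 = 16.6255%
MRP = 12.86% − 4.52% = 8.34%
CAPM required = R_f + β·MRP = 4.52% + 1.68 × 8.34% = 18.5312%
α = realised − required = 16.6255% − 18.5312% = -1.91%

-1.91%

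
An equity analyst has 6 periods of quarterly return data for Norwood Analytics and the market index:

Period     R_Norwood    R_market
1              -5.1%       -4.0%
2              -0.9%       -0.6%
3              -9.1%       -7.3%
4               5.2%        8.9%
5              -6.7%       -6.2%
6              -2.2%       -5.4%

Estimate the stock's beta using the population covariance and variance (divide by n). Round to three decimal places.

Mean R_i = (-5.1 − 0.9 − 9.1 + 5.2 − 6.7 − 2.2) / 6 = -3.1333%
Mean R_m = (-4.0 − 0.6 − 7.3 + 8.9 − 6.2 − 5.4) / 6 = -2.4333%
Σ(R_i − R̄_i)(R_m − R̄_m) = 141.3233  ⇒  Cov = 141.3233 / 6 = 23.5539
Σ(R_m − R̄_m)² = 180.9333  ⇒  Var(R_m) = 180.9333 / 6 = 30.1556
β = Cov / Var(R_m) = 23.5539 / 30.1556 = 0.7811

0.781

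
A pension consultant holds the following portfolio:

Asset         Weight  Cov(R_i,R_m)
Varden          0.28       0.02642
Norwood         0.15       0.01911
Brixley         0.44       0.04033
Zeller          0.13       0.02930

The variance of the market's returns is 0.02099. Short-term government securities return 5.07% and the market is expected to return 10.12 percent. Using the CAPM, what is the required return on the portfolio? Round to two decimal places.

β_Varden = 0.02642 / 0.02099 = 1.2587
β_Norwood = 0.01911 / 0.02099 = 0.9104
β_Brixley = 0.04033 / 0.02099 = 1.9214
β_Zeller = 0.02930 / 0.02099 = 1.3959
β_P = Σ w_i β_i = 0.28×1.2587 + 0.15×0.9104 + 0.44×1.9214 + 0.13×1.3959 = 1.5159
MRP = 10.12% − 5.07% = 5.05%
E(R_P) = R_f + β_P × MRP = 5.07% + 1.5159 × 5.05% = 12.73%

12.73%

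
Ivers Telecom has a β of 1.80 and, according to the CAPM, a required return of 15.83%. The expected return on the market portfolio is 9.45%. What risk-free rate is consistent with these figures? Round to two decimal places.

E(R) = R_f + β(E(R_m) − R_f) = R_f(1 − β) + β·E(R_m)
15.83% = R_f × (1 − 1.80) + 1.80 × 9.45%
15.83% = R_f × -0.80 + 17.0100%
R_f = (15.83% − 17.0100%) / -0.80 = 1.48%

1.48%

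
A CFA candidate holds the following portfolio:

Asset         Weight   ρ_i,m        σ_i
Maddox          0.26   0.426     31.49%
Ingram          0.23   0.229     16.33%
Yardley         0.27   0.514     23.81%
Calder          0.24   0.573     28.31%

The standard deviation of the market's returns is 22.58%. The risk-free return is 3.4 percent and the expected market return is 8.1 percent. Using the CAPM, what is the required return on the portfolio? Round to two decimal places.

5.80%

β_Maddox = 0.426 × 31.49% / 22.58% = 0.5941
β_Ingram = 0.229 × 16.33% / 22.58% = 0.1656
β_Yardley = 0.514 × 23.81% / 22.58% = 0.5420
β_Calder = 0.573 × 28.31% / 22.58% = 0.7184
β_P = Σ w_i β_i = 0.26×0.5941 + 0.23×0.1656 + 0.27×0.5420 + 0.24×0.7184 = 0.5113
MRP = 8.1% − 3.4% = 4.70%
E(R_P) = R_f + β_P × MRP = 3.4% + 0.5113 × 4.7% = 5.80%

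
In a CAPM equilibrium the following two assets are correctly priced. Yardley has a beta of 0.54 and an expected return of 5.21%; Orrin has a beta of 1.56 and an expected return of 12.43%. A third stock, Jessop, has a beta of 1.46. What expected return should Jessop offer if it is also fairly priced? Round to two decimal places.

MRP (SML slope) = (12.43% − 5.21%) / (1.56 − 0.54) = 7.22% / 1.02 = 7.0784%
R_f (intercept) = 5.21% − 0.54 × 7.0784% = 1.3877%
E(R_Jessop) = R_f + β × MRP = 1.3877% + 1.46 × 7.0784% = 11.72%

11.72%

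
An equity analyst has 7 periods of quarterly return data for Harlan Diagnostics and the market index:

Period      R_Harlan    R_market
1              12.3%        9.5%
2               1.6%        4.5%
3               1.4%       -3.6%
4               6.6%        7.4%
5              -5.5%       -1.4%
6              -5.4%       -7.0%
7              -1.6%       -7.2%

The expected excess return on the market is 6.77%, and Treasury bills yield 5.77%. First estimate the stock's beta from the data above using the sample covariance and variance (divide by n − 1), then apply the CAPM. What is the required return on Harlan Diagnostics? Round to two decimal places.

Mean R_i = (12.3 + 1.6 + 1.4 + 6.6 − 5.5 − 5.4 − 1.6) / 7 = 1.3429%
Mean R_m = (9.5 + 4.5 − 3.6 + 7.4 − 1.4 − 7.0 − 7.2) / 7 = 0.3143%
Σ(R_i − R̄_i)(R_m − R̄_m) = 221.9157  ⇒  Cov = 221.9157 / 6 = 36.9860
Σ(R_m − R̄_m)² = 280.3286  ⇒  Var(R_m) = 280.3286 / 6 = 46.7214
β = Cov / Var(R_m) = 36.9860 / 46.7214 = 0.7916
E(R) = R_f + β × MRP = 5.77% + 0.7916 × 6.77% = 11.13%

11.13%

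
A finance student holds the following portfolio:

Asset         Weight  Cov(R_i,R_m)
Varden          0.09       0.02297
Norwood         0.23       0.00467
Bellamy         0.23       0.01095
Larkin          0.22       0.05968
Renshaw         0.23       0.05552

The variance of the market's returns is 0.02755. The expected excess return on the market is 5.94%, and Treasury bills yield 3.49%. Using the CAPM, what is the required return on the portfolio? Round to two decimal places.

10.29%

β_Varden = 0.02297 / 0.02755 = 0.8338
β_Norwood = 0.00467 / 0.02755 = 0.1695
β_Bellamy = 0.01095 / 0.02755 = 0.3975
β_Larkin = 0.05968 / 0.02755 = 2.1662
β_Renshaw = 0.05552 / 0.02755 = 2.0152
β_P = Σ w_i β_i = 0.09×0.8338 + 0.23×0.1695 + 0.23×0.3975 + 0.22×2.1662 + 0.23×2.0152 = 1.1455
E(R_P) = R_f + β_P × MRP = 3.49% + 1.1455 × 5.94% = 10.29%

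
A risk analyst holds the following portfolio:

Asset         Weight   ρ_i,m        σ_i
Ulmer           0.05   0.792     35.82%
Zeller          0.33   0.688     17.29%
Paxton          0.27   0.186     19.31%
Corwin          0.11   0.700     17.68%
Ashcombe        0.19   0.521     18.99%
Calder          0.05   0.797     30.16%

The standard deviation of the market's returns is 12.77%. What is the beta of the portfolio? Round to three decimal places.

β_Ulmer = 0.792 × 35.82% / 12.77% = 2.2216
β_Zeller = 0.688 × 17.29% / 12.77% = 0.9315
β_Paxton = 0.186 × 19.31% / 12.77% = 0.2813
β_Corwin = 0.700 × 17.68% / 12.77% = 0.9691
β_Ashcombe = 0.521 × 18.99% / 12.77% = 0.7748
β_Calder = 0.797 × 30.16% / 12.77% = 1.8823
β_P = Σ w_i β_i = 0.05×2.2216 + 0.33×0.9315 + 0.27×0.2813 + 0.11×0.9691 + 0.19×0.7748 + 0.05×1.8823 = 0.8424

0.842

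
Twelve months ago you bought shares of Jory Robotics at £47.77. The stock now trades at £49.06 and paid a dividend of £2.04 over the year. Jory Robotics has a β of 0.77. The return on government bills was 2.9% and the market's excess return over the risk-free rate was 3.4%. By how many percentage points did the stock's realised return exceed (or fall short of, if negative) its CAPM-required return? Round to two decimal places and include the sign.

Realised HPR = (P1 + D1 − P0) / P0 = (49.06 + 2.04 − 47.77) / 47.77 = 3.33 / 47.77 = 6.9709%
CAPM required = R_f + β·MRP = 2.9% + 0.77 × 3.4% = 5.5180%
α = realised − required = 6.9709% − 5.5180% = +1.45%

+1.45%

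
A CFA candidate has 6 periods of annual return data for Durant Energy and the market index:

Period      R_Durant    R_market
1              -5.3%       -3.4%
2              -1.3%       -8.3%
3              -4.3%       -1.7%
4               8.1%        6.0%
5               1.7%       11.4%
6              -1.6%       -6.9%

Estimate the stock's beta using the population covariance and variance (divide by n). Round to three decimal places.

Mean R_i = (-5.3 − 1.3 − 4.3 + 8.1 + 1.7 − 1.6) / 6 = -0.4500%
Mean R_m = (-3.4 − 8.3 − 1.7 + 6.0 + 11.4 − 6.9) / 6 = -0.4833%
Σ(R_i − R̄_i)(R_m − R̄_m) = 113.8350  ⇒  Cov = 113.8350 / 6 = 18.9725
Σ(R_m − R̄_m)² = 295.5083  ⇒  Var(R_m) = 295.5083 / 6 = 49.2514
β = Cov / Var(R_m) = 18.9725 / 49.2514 = 0.3852

0.385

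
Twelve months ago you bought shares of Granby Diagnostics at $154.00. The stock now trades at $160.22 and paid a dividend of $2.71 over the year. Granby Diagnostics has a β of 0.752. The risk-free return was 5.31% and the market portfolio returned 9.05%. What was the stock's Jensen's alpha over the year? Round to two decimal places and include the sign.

Realised HPR = (P1 + D1 − P0) / P0 = (160.22 + 2.71 − 154.00) / 154.00 = 8.93 / 154.00 = 5.7987%
MRP = 9.05% − 5.31% = 3.74%
CAPM required = R_f + β·MRP = 5.31% + 0.752 × 3.74% = 8.12248%
α = realised − required = 5.7987% − 8.12248% = -2.32%

-2.32%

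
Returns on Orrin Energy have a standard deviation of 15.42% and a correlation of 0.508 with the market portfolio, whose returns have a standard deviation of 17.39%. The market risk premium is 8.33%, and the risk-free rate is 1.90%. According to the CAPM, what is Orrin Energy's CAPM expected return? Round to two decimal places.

5.65%

β = ρ × σ_i / σ_m = 0.508 × 15.42% / 17.39% = 0.4505
E(R) = 1.90% + 0.4505 × 8.33% = 5.65%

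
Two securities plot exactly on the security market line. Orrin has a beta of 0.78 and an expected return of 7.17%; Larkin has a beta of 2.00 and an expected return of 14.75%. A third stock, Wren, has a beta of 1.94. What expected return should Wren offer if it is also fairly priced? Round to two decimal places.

14.38%

MRP (SML slope) = (14.75% − 7.17%) / (2.00 − 0.78) = 7.58% / 1.22 = 6.2131%
R_f (intercept) = 7.17% − 0.78 × 6.2131% = 2.3238%
E(R_Wren) = R_f + β × MRP = 2.3238% + 1.94 × 6.2131% = 14.38%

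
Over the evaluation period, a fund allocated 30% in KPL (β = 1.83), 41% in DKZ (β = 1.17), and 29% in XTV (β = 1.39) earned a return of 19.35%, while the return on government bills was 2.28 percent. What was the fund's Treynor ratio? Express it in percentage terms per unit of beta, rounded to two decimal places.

β_P = 0.30×1.83 + 0.41×1.17 + 0.29×1.39 = 1.4318
Treynor = (R_P − R_f) / β_P = (19.35% − 2.28%) / 1.4318 = 17.07% / 1.4318 = 11.92%

11.92%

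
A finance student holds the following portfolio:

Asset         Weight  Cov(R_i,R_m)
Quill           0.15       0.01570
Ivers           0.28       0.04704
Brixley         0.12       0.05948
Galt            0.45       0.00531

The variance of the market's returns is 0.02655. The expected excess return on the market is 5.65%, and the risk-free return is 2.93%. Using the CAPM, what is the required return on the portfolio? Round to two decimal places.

β_Quill = 0.01570 / 0.02655 = 0.5913
β_Ivers = 0.04704 / 0.02655 = 1.7718
β_Brixley = 0.05948 / 0.02655 = 2.2403
β_Galt = 0.00531 / 0.02655 = 0.2000
β_P = Σ w_i β_i = 0.15×0.5913 + 0.28×1.7718 + 0.12×2.2403 + 0.45×0.2000 = 0.9436
E(R_P) = R_f + β_P × MRP = 2.93% + 0.9436 × 5.65% = 8.26%

8.26%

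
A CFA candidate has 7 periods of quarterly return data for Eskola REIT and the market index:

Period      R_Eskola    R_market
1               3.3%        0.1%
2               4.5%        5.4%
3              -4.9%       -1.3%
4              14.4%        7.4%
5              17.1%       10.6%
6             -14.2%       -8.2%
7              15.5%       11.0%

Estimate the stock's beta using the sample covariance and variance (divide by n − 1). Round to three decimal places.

Mean R_i = (3.3 + 4.5 − 4.9 + 14.4 + 17.1 − 14.2 + 15.5) / 7 = 5.1000%
Mean R_m = (0.1 + 5.4 − 1.3 + 7.4 + 10.6 − 8.2 + 11.0) / 7 = 3.5714%
Σ(R_i − R̄_i)(R_m − R̄_m) = 478.2600  ⇒  Cov = 478.2600 / 6 = 79.7100
Σ(R_m − R̄_m)² = 296.9343  ⇒  Var(R_m) = 296.9343 / 6 = 49.4891
β = Cov / Var(R_m) = 79.7100 / 49.4891 = 1.6107

1.611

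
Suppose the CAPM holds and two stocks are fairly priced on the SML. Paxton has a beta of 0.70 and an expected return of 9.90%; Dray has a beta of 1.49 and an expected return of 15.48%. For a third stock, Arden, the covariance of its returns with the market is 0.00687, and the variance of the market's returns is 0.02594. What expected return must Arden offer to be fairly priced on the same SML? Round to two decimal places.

6.83%

MRP = (15.48% − 9.90%) / (1.49 − 0.70) = 7.0633%
R_f = 9.90% − 0.70 × 7.0633% = 4.9557%
β_Arden = Cov / Var(R_m) = 0.00687 / 0.02594 = 0.2648
E(R_Arden) = R_f + β × MRP = 4.9557% + 0.2648 × 7.0633% = 6.83%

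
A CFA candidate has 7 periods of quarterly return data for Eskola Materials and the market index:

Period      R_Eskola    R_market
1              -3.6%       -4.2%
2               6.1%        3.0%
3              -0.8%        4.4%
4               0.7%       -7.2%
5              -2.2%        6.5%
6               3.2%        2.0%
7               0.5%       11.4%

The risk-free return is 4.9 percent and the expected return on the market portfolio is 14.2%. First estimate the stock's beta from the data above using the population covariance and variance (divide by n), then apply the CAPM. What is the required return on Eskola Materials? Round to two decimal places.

Mean R_i = (-3.6 + 6.1 − 0.8 + 0.7 − 2.2 + 3.2 + 0.5) / 7 = 0.5571%
Mean R_m = (-4.2 + 3.0 + 4.4 − 7.2 + 6.5 + 2.0 + 11.4) / 7 = 2.2714%
Σ(R_i − R̄_i)(R_m − R̄_m) = 13.8014  ⇒  Cov = 13.8014 / 7 = 1.9716
Σ(R_m − R̄_m)² = 237.9343  ⇒  Var(R_m) = 237.9343 / 7 = 33.9906
β = Cov / Var(R_m) = 1.9716 / 33.9906 = 0.0580
MRP = 14.2% − 4.9% = 9.30%
E(R) = R_f + β × MRP = 4.9% + 0.0580 × 9.3% = 5.44%

5.44%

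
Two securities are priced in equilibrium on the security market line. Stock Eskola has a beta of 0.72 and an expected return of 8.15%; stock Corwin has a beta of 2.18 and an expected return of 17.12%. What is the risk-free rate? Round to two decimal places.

3.73%

Both satisfy E(R) = R_f + β·MRP, so the slope of the SML is
MRP = (17.12% − 8.15%) / (2.18 − 0.72) = 8.97% / 1.46 = 6.1438%
R_f = E(R_Eskola) − β_Eskola·MRP = 8.15% − 0.72 × 6.1438% = 3.7265%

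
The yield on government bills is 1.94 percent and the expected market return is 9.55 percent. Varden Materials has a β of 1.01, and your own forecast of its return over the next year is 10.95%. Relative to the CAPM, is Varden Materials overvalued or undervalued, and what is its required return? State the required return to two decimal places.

Undervalued; required return 9.63%

MRP = 9.55% − 1.94% = 7.61%
Required return = R_f + β·MRP = 1.94% + 1.01 × 7.61% = 9.63%
Forecast 10.95% > required 9.63% → the stock plots above the SML → undervalued.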